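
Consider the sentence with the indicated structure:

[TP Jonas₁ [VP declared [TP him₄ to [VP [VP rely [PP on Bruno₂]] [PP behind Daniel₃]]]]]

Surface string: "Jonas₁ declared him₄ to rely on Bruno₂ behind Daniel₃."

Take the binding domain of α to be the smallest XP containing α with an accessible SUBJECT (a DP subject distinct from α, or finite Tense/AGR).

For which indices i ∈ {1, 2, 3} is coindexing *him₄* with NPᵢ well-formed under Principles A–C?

*him* is a pronoun, so Principle B applies: it must be free in its binding domain.
Binding domain of *him₄*: the matrix TP, whose subject is Jonas₁.
*Jonas₁* c-commands the pronoun within its binding domain → coindexation would violate Principle B.
*Bruno₂*: the pronoun c-commands this R-expression → coindexation would violate Principle C on *Bruno₂*.
*Daniel₃*: the pronoun c-commands this R-expression → coindexation would violate Principle C on *Daniel₃*.

none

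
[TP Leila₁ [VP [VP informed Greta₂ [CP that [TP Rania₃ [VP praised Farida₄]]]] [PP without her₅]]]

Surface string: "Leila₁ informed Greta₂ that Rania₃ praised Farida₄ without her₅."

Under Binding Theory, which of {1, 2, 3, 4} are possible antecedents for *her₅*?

*her* is a pronoun, so Principle B applies: it must be free in its binding domain.
Binding domain of *her₅*: the matrix TP, whose subject is Leila₁.
*Leila₁* c-commands the pronoun within its binding domain → coindexation would violate Principle B.
*Greta₂* and the pronoun do not c-command one another → neither Principle B nor Principle C is at stake; coindexation permitted.
*Rania₃* and the pronoun do not c-command one another → neither Principle B nor Principle C is at stake; coindexation permitted.
*Farida₄* and the pronoun do not c-command one another → neither Principle B nor Principle C is at stake; coindexation permitted.

{2, 3, 4}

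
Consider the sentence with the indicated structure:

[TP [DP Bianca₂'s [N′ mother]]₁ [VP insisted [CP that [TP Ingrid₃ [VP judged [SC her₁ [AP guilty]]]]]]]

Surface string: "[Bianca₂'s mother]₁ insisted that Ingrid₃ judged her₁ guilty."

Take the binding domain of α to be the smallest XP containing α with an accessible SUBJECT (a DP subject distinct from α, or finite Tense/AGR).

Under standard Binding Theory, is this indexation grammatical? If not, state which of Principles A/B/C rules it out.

The two coindexed NPs are *[Bianca₂'s mother]₁* and *her₁*.
*her₁* is a pronoun; its binding domain is the embedded TP, whose subject is Ingrid₃. Within that domain it is c-commanded only by *Ingrid₃*, which carries a different index — the pronoun is free locally, so Principle B holds.
*[Bianca₂'s mother]₁* is an R-expression; *her₁* does not c-command it, and no other NP shares its index, so Principle C is satisfied.
All principles are respected.

grammatical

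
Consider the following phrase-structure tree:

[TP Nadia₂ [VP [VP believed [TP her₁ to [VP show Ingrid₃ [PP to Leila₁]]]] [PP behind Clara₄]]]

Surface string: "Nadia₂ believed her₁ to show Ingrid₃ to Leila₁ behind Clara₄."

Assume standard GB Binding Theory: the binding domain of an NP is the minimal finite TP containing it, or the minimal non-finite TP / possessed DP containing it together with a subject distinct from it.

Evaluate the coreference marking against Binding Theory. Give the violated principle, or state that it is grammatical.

Principle C

The two coindexed NPs are *her₁* and *Leila₁*.
*Leila₁* is an R-expression. Principle C requires it to be free everywhere.
*her₁* c-commands it and carries the same index.
The R-expression is bound → Principle C violation.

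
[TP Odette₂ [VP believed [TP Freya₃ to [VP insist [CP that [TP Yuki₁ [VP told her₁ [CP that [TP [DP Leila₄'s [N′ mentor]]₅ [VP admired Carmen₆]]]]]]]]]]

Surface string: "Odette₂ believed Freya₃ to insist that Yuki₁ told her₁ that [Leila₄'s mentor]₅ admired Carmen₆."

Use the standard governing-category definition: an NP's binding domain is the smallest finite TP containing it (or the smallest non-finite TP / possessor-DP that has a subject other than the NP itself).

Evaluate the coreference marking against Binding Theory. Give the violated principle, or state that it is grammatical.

Principle B

The two coindexed NPs are *Yuki₁* and *her₁*.
*her₁* is a pronoun. Its binding domain is the embedded TP, whose subject is Yuki₁.
*Yuki₁* c-commands it within that domain and carries the same index.
The pronoun is locally bound → Principle B violation.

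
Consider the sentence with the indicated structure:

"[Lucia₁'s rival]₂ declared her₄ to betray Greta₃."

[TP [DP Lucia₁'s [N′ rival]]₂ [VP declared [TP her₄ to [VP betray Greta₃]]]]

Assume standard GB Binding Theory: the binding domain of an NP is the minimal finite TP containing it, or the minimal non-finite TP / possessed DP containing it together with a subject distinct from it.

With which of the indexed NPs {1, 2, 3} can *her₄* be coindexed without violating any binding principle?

{1}

*her* is a pronoun, so Principle B applies: it must be free in its binding domain.
Binding domain of *her₄*: the matrix TP, whose subject is [Lucia₁'s rival]₂.
*Lucia₁* and the pronoun do not c-command one another → neither Principle B nor Principle C is at stake; coindexation permitted.
*[Lucia₁'s rival]₂* c-commands the pronoun within its binding domain → coindexation would violate Principle B.
*Greta₃*: the pronoun c-commands this R-expression → coindexation would violate Principle C on *Greta₃*.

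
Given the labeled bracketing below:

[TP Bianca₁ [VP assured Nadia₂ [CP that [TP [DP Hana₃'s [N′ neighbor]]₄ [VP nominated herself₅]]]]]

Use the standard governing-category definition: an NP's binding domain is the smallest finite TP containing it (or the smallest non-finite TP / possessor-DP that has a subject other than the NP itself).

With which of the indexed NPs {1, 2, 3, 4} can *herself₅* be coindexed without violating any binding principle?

{4}

*herself* is an anaphor, so Principle A applies: it must be bound in its binding domain.
Binding domain of *herself₅*: the embedded TP, whose subject is [Hana₃'s neighbor]₄.
*Bianca₁* c-commands the anaphor but is outside its binding domain → cannot satisfy Principle A.
*Nadia₂* c-commands the anaphor but is outside its binding domain → cannot satisfy Principle A.
*Hana₃* does not c-command the anaphor → cannot bind it.
*[Hana₃'s neighbor]₄* c-commands the anaphor within its binding domain → licit binder.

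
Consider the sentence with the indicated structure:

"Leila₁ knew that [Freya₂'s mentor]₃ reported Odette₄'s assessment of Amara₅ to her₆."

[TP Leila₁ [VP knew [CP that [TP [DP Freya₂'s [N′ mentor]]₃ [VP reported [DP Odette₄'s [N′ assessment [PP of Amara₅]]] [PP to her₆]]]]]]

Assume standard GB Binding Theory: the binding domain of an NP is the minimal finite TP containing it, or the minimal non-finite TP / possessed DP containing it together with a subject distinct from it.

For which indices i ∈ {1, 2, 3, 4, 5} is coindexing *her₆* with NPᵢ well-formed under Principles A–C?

*her* is a pronoun, so Principle B applies: it must be free in its binding domain.
Binding domain of *her₆*: the embedded TP, whose subject is [Freya₂'s mentor]₃.
*Leila₁* c-commands the pronoun but from outside its binding domain, and is not c-commanded by it → coindexation permitted.
*Freya₂* and the pronoun do not c-command one another → neither Principle B nor Principle C is at stake; coindexation permitted.
*[Freya₂'s mentor]₃* c-commands the pronoun within its binding domain → coindexation would violate Principle B.
*Odette₄* and the pronoun do not c-command one another → neither Principle B nor Principle C is at stake; coindexation permitted.
*Amara₅* and the pronoun do not c-command one another → neither Principle B nor Principle C is at stake; coindexation permitted.

{1, 2, 4, 5}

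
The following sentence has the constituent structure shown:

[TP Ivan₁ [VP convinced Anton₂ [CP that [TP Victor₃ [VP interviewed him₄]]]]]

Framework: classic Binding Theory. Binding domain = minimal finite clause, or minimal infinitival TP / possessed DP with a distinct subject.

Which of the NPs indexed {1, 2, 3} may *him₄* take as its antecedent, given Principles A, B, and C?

{1, 2}

*him* is a pronoun, so Principle B applies: it must be free in its binding domain.
Binding domain of *him₄*: the embedded TP, whose subject is Victor₃.
*Ivan₁* c-commands the pronoun but from outside its binding domain, and is not c-commanded by it → coindexation permitted.
*Anton₂* c-commands the pronoun but from outside its binding domain, and is not c-commanded by it → coindexation permitted.
*Victor₃* c-commands the pronoun within its binding domain → coindexation would violate Principle B.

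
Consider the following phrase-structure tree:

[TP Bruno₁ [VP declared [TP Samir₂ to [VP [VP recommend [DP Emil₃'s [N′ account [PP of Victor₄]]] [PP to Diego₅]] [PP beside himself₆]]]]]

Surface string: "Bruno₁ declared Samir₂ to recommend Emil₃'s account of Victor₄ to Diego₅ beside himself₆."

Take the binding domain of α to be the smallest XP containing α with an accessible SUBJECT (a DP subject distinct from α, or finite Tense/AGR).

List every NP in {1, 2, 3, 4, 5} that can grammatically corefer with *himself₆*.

{2}

*himself* is an anaphor, so Principle A applies: it must be bound in its binding domain.
Binding domain of *himself₆*: the embedded TP, whose subject is Samir₂.
*Bruno₁* c-commands the anaphor but is outside its binding domain → cannot satisfy Principle A.
*Samir₂* c-commands the anaphor within its binding domain → licit binder.
*Emil₃* does not c-command the anaphor → cannot bind it.
*Victor₄* does not c-command the anaphor → cannot bind it.
*Diego₅* does not c-command the anaphor → cannot bind it.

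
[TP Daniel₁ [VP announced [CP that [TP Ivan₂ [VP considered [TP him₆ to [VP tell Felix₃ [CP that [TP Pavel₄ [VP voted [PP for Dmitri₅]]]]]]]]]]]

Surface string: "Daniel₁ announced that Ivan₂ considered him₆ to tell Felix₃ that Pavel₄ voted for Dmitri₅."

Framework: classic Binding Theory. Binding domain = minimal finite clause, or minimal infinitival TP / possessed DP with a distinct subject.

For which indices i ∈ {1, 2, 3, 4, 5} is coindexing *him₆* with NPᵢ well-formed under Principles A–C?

*him* is a pronoun, so Principle B applies: it must be free in its binding domain.
Binding domain of *him₆*: the embedded TP, whose subject is Ivan₂.
*Daniel₁* c-commands the pronoun but from outside its binding domain, and is not c-commanded by it → coindexation permitted.
*Ivan₂* c-commands the pronoun within its binding domain → coindexation would violate Principle B.
*Felix₃*: the pronoun c-commands this R-expression → coindexation would violate Principle C on *Felix₃*.
*Pavel₄*: the pronoun c-commands this R-expression → coindexation would violate Principle C on *Pavel₄*.
*Dmitri₅*: the pronoun c-commands this R-expression → coindexation would violate Principle C on *Dmitri₅*.

{1}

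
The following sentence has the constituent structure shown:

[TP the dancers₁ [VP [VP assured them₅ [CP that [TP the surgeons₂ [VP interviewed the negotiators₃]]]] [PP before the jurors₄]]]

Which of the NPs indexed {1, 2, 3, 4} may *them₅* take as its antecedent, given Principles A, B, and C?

{4}

*them* is a pronoun, so Principle B applies: it must be free in its binding domain.
Binding domain of *them₅*: the matrix TP, whose subject is the dancers₁.
*the dancers₁* c-commands the pronoun within its binding domain → coindexation would violate Principle B.
*the surgeons₂*: the pronoun c-commands this R-expression → coindexation would violate Principle C on *the surgeons₂*.
*the negotiators₃*: the pronoun c-commands this R-expression → coindexation would violate Principle C on *the negotiators₃*.
*the jurors₄* and the pronoun do not c-command one another → neither Principle B nor Principle C is at stake; coindexation permitted.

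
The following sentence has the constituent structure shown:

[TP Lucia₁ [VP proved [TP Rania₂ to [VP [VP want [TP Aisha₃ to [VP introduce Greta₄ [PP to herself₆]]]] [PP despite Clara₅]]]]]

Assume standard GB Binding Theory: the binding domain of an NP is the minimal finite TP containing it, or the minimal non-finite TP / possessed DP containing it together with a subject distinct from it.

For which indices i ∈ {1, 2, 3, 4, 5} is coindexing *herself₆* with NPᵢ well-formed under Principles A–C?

{3, 4}

*herself* is an anaphor, so Principle A applies: it must be bound in its binding domain.
Binding domain of *herself₆*: the embedded TP, whose subject is Aisha₃.
*Lucia₁* c-commands the anaphor but is outside its binding domain → cannot satisfy Principle A.
*Rania₂* c-commands the anaphor but is outside its binding domain → cannot satisfy Principle A.
*Aisha₃* c-commands the anaphor within its binding domain → licit binder.
*Greta₄* c-commands the anaphor within its binding domain → licit binder.
*Clara₅* does not c-command the anaphor → cannot bind it.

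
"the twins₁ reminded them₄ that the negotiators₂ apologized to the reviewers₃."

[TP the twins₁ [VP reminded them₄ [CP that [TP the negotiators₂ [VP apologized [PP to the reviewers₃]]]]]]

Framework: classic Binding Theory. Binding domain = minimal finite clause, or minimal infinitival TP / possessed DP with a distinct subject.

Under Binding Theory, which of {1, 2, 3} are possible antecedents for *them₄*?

*them* is a pronoun, so Principle B applies: it must be free in its binding domain.
Binding domain of *them₄*: the matrix TP, whose subject is the twins₁.
*the twins₁* c-commands the pronoun within its binding domain → coindexation would violate Principle B.
*the negotiators₂*: the pronoun c-commands this R-expression → coindexation would violate Principle C on *the negotiators₂*.
*the reviewers₃*: the pronoun c-commands this R-expression → coindexation would violate Principle C on *the reviewers₃*.

none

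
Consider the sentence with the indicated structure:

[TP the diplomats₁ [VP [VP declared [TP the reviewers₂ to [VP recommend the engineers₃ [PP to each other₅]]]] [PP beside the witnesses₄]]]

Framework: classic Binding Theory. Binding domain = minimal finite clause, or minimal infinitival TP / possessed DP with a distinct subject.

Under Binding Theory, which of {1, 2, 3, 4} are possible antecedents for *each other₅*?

*each other* is an anaphor, so Principle A applies: it must be bound in its binding domain.
Binding domain of *each other₅*: the embedded TP, whose subject is the reviewers₂.
*the diplomats₁* c-commands the anaphor but is outside its binding domain → cannot satisfy Principle A.
*the reviewers₂* c-commands the anaphor within its binding domain → licit binder.
*the engineers₃* c-commands the anaphor within its binding domain → licit binder.
*the witnesses₄* does not c-command the anaphor → cannot bind it.

{2, 3}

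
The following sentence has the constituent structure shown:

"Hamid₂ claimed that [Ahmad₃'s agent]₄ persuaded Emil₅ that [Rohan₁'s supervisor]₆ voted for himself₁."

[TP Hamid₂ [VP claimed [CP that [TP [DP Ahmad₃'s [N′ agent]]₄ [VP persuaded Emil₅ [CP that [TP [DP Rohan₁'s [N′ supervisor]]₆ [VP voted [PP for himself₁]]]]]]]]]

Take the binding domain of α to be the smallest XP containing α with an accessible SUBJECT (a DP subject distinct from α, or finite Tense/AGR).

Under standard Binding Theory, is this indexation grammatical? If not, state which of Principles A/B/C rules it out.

The two coindexed NPs are *Rohan₁* and *himself₁*.
*himself₁* is an anaphor. Principle A requires it to be bound within its binding domain — the embedded TP, whose subject is [Rohan₁'s supervisor]₆.
Within that domain it is c-commanded by *[Rohan₁'s supervisor]₆*, which does not share its index.
*Rohan₁* does not c-command the anaphor at all.
The anaphor is unbound in its domain → Principle A violation.

Principle A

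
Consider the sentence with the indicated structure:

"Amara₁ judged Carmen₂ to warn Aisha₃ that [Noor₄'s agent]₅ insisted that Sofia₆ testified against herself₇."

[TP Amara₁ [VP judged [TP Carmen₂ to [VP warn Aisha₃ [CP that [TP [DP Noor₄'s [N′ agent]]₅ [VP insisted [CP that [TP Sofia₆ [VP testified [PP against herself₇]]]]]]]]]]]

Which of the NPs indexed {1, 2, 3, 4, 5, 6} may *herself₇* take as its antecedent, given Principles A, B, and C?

{6}

*herself* is an anaphor, so Principle A applies: it must be bound in its binding domain.
Binding domain of *herself₇*: the embedded TP, whose subject is Sofia₆.
*Amara₁* c-commands the anaphor but is outside its binding domain → cannot satisfy Principle A.
*Carmen₂* c-commands the anaphor but is outside its binding domain → cannot satisfy Principle A.
*Aisha₃* c-commands the anaphor but is outside its binding domain → cannot satisfy Principle A.
*Noor₄* does not c-command the anaphor → cannot bind it.
*[Noor₄'s agent]₅* c-commands the anaphor but is outside its binding domain → cannot satisfy Principle A.
*Sofia₆* c-commands the anaphor within its binding domain → licit binder.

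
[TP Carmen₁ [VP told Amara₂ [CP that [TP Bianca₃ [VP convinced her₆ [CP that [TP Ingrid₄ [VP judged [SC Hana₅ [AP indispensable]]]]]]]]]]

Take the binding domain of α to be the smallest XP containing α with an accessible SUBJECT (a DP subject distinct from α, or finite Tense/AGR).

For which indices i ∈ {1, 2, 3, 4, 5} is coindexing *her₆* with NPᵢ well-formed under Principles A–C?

*her* is a pronoun, so Principle B applies: it must be free in its binding domain.
Binding domain of *her₆*: the embedded TP, whose subject is Bianca₃.
*Carmen₁* c-commands the pronoun but from outside its binding domain, and is not c-commanded by it → coindexation permitted.
*Amara₂* c-commands the pronoun but from outside its binding domain, and is not c-commanded by it → coindexation permitted.
*Bianca₃* c-commands the pronoun within its binding domain → coindexation would violate Principle B.
*Ingrid₄*: the pronoun c-commands this R-expression → coindexation would violate Principle C on *Ingrid₄*.
*Hana₅*: the pronoun c-commands this R-expression → coindexation would violate Principle C on *Hana₅*.

{1, 2}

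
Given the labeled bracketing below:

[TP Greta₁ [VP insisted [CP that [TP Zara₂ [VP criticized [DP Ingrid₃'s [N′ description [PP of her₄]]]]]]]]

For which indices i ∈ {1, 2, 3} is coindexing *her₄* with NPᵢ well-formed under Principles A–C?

*her* is a pronoun, so Principle B applies: it must be free in its binding domain.
Binding domain of *her₄*: the possessed DP, whose subject is Ingrid₃.
*Greta₁* c-commands the pronoun but from outside its binding domain, and is not c-commanded by it → coindexation permitted.
*Zara₂* c-commands the pronoun but from outside its binding domain, and is not c-commanded by it → coindexation permitted.
*Ingrid₃* c-commands the pronoun within its binding domain → coindexation would violate Principle B.

{1, 2}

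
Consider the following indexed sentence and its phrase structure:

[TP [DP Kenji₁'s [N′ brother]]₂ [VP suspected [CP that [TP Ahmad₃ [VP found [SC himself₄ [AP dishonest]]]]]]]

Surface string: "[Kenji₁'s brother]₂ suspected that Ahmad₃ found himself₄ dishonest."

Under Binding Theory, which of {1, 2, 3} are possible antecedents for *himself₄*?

{3}

*himself* is an anaphor, so Principle A applies: it must be bound in its binding domain.
Binding domain of *himself₄*: the embedded TP, whose subject is Ahmad₃.
*Kenji₁* does not c-command the anaphor → cannot bind it.
*[Kenji₁'s brother]₂* c-commands the anaphor but is outside its binding domain → cannot satisfy Principle A.
*Ahmad₃* c-commands the anaphor within its binding domain → licit binder.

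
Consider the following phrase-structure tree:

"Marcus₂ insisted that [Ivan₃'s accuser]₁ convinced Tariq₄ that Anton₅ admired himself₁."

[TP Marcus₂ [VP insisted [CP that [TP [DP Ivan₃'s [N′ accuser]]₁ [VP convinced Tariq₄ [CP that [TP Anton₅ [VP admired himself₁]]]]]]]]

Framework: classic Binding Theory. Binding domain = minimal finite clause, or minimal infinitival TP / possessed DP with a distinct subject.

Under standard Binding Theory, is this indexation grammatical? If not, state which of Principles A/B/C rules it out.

The two coindexed NPs are *[Ivan₃'s accuser]₁* and *himself₁*.
*himself₁* is an anaphor. Principle A requires it to be bound within its binding domain — the embedded TP, whose subject is Anton₅.
Within that domain it is c-commanded by *Anton₅*, which does not share its index.
*[Ivan₃'s accuser]₁* does c-command the anaphor, but from outside its binding domain.
The anaphor is unbound in its domain → Principle A violation.

Principle A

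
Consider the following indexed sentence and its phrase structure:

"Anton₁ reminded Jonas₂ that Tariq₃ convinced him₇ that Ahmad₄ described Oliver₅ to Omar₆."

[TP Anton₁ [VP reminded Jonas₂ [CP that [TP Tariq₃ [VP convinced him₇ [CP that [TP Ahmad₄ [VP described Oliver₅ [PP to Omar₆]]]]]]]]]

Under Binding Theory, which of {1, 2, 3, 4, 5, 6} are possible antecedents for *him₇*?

{1, 2}

*him* is a pronoun, so Principle B applies: it must be free in its binding domain.
Binding domain of *him₇*: the embedded TP, whose subject is Tariq₃.
*Anton₁* c-commands the pronoun but from outside its binding domain, and is not c-commanded by it → coindexation permitted.
*Jonas₂* c-commands the pronoun but from outside its binding domain, and is not c-commanded by it → coindexation permitted.
*Tariq₃* c-commands the pronoun within its binding domain → coindexation would violate Principle B.
*Ahmad₄*: the pronoun c-commands this R-expression → coindexation would violate Principle C on *Ahmad₄*.
*Oliver₅*: the pronoun c-commands this R-expression → coindexation would violate Principle C on *Oliver₅*.
*Omar₆*: the pronoun c-commands this R-expression → coindexation would violate Principle C on *Omar₆*.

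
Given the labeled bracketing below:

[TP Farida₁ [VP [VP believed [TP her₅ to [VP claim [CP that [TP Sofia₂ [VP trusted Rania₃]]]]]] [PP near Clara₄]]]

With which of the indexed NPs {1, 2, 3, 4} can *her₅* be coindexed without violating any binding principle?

*her* is a pronoun, so Principle B applies: it must be free in its binding domain.
Binding domain of *her₅*: the matrix TP, whose subject is Farida₁.
*Farida₁* c-commands the pronoun within its binding domain → coindexation would violate Principle B.
*Sofia₂*: the pronoun c-commands this R-expression → coindexation would violate Principle C on *Sofia₂*.
*Rania₃*: the pronoun c-commands this R-expression → coindexation would violate Principle C on *Rania₃*.
*Clara₄* and the pronoun do not c-command one another → neither Principle B nor Principle C is at stake; coindexation permitted.

{4}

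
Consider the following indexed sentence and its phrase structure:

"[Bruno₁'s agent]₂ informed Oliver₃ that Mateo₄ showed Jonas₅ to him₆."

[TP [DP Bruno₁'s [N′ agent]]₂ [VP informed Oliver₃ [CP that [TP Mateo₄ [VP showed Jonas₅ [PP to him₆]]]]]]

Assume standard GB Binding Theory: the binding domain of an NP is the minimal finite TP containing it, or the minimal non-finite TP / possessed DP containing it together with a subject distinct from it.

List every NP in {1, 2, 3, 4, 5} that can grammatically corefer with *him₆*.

{1, 2, 3}

*him* is a pronoun, so Principle B applies: it must be free in its binding domain.
Binding domain of *him₆*: the embedded TP, whose subject is Mateo₄.
*Bruno₁* and the pronoun do not c-command one another → neither Principle B nor Principle C is at stake; coindexation permitted.
*[Bruno₁'s agent]₂* c-commands the pronoun but from outside its binding domain, and is not c-commanded by it → coindexation permitted.
*Oliver₃* c-commands the pronoun but from outside its binding domain, and is not c-commanded by it → coindexation permitted.
*Mateo₄* c-commands the pronoun within its binding domain → coindexation would violate Principle B.
*Jonas₅* c-commands the pronoun within its binding domain → coindexation would violate Principle B.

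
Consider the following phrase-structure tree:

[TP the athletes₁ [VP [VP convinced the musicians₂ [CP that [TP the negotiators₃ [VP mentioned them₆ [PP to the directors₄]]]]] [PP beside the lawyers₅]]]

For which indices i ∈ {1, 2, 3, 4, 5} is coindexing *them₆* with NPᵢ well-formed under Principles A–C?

{1, 2, 5}

*them* is a pronoun, so Principle B applies: it must be free in its binding domain.
Binding domain of *them₆*: the embedded TP, whose subject is the negotiators₃.
*the athletes₁* c-commands the pronoun but from outside its binding domain, and is not c-commanded by it → coindexation permitted.
*the musicians₂* c-commands the pronoun but from outside its binding domain, and is not c-commanded by it → coindexation permitted.
*the negotiators₃* c-commands the pronoun within its binding domain → coindexation would violate Principle B.
*the directors₄*: the pronoun c-commands this R-expression → coindexation would violate Principle C on *the directors₄*.
*the lawyers₅* and the pronoun do not c-command one another → neither Principle B nor Principle C is at stake; coindexation permitted.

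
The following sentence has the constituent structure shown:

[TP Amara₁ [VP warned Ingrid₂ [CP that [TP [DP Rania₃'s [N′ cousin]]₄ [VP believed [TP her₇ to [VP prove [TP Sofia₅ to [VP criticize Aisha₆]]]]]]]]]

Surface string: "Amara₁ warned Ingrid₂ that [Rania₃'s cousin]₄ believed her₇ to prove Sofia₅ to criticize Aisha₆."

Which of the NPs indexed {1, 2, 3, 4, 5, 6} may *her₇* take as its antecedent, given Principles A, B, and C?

{1, 2, 3}

*her* is a pronoun, so Principle B applies: it must be free in its binding domain.
Binding domain of *her₇*: the embedded TP, whose subject is [Rania₃'s cousin]₄.
*Amara₁* c-commands the pronoun but from outside its binding domain, and is not c-commanded by it → coindexation permitted.
*Ingrid₂* c-commands the pronoun but from outside its binding domain, and is not c-commanded by it → coindexation permitted.
*Rania₃* and the pronoun do not c-command one another → neither Principle B nor Principle C is at stake; coindexation permitted.
*[Rania₃'s cousin]₄* c-commands the pronoun within its binding domain → coindexation would violate Principle B.
*Sofia₅*: the pronoun c-commands this R-expression → coindexation would violate Principle C on *Sofia₅*.
*Aisha₆*: the pronoun c-commands this R-expression → coindexation would violate Principle C on *Aisha₆*.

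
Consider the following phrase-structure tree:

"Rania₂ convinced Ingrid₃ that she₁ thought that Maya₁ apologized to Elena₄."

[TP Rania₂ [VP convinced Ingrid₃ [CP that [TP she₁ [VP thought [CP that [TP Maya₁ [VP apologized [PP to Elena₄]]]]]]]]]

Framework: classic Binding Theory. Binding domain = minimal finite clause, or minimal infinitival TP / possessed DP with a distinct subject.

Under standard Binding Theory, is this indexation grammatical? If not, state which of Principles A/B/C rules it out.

Principle C

The two coindexed NPs are *she₁* and *Maya₁*.
*Maya₁* is an R-expression. Principle C requires it to be free everywhere.
*she₁* c-commands it and carries the same index.
The R-expression is bound → Principle C violation.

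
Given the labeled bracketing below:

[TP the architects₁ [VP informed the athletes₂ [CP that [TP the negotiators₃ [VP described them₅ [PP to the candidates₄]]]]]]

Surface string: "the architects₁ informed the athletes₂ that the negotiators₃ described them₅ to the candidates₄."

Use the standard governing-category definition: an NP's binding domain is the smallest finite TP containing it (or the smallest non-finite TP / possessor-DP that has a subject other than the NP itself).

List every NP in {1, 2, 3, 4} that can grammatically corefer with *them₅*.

{1, 2}

*them* is a pronoun, so Principle B applies: it must be free in its binding domain.
Binding domain of *them₅*: the embedded TP, whose subject is the negotiators₃.
*the architects₁* c-commands the pronoun but from outside its binding domain, and is not c-commanded by it → coindexation permitted.
*the athletes₂* c-commands the pronoun but from outside its binding domain, and is not c-commanded by it → coindexation permitted.
*the negotiators₃* c-commands the pronoun within its binding domain → coindexation would violate Principle B.
*the candidates₄*: the pronoun c-commands this R-expression → coindexation would violate Principle C on *the candidates₄*.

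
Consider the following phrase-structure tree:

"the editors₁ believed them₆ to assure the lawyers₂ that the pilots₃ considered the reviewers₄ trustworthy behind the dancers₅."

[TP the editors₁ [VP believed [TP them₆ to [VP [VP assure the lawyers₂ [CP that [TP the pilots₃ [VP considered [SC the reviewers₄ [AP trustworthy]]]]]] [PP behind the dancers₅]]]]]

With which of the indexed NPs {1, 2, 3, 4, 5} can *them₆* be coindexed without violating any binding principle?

*them* is a pronoun, so Principle B applies: it must be free in its binding domain.
Binding domain of *them₆*: the matrix TP, whose subject is the editors₁.
*the editors₁* c-commands the pronoun within its binding domain → coindexation would violate Principle B.
*the lawyers₂*: the pronoun c-commands this R-expression → coindexation would violate Principle C on *the lawyers₂*.
*the pilots₃*: the pronoun c-commands this R-expression → coindexation would violate Principle C on *the pilots₃*.
*the reviewers₄*: the pronoun c-commands this R-expression → coindexation would violate Principle C on *the reviewers₄*.
*the dancers₅*: the pronoun c-commands this R-expression → coindexation would violate Principle C on *the dancers₅*.

none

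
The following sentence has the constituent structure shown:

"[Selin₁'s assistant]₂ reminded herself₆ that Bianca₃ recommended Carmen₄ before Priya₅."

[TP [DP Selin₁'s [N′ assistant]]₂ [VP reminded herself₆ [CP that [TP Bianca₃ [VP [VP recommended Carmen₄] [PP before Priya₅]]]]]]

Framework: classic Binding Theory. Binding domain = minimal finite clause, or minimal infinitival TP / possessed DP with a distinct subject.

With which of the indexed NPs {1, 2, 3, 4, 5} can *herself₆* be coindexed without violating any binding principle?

{2}

*herself* is an anaphor, so Principle A applies: it must be bound in its binding domain.
Binding domain of *herself₆*: the matrix TP, whose subject is [Selin₁'s assistant]₂.
*Selin₁* does not c-command the anaphor → cannot bind it.
*[Selin₁'s assistant]₂* c-commands the anaphor within its binding domain → licit binder.
*Bianca₃* does not c-command the anaphor → cannot bind it.
*Carmen₄* does not c-command the anaphor → cannot bind it.
*Priya₅* does not c-command the anaphor → cannot bind it.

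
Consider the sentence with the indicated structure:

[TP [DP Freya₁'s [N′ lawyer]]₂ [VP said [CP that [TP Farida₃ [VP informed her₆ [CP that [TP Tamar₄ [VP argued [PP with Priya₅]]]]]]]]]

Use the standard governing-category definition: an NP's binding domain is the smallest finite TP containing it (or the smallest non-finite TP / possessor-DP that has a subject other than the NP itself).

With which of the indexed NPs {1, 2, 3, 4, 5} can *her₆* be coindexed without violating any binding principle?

*her* is a pronoun, so Principle B applies: it must be free in its binding domain.
Binding domain of *her₆*: the embedded TP, whose subject is Farida₃.
*Freya₁* and the pronoun do not c-command one another → neither Principle B nor Principle C is at stake; coindexation permitted.
*[Freya₁'s lawyer]₂* c-commands the pronoun but from outside its binding domain, and is not c-commanded by it → coindexation permitted.
*Farida₃* c-commands the pronoun within its binding domain → coindexation would violate Principle B.
*Tamar₄*: the pronoun c-commands this R-expression → coindexation would violate Principle C on *Tamar₄*.
*Priya₅*: the pronoun c-commands this R-expression → coindexation would violate Principle C on *Priya₅*.

{1, 2}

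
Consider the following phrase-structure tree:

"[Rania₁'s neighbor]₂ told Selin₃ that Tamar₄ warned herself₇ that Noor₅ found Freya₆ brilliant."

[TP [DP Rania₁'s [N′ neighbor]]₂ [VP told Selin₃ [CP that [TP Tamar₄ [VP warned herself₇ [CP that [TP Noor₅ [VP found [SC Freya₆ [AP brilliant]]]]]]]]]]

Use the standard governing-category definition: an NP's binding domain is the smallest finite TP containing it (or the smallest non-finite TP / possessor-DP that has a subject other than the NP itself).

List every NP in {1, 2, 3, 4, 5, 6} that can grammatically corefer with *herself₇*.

{4}

*herself* is an anaphor, so Principle A applies: it must be bound in its binding domain.
Binding domain of *herself₇*: the embedded TP, whose subject is Tamar₄.
*Rania₁* does not c-command the anaphor → cannot bind it.
*[Rania₁'s neighbor]₂* c-commands the anaphor but is outside its binding domain → cannot satisfy Principle A.
*Selin₃* c-commands the anaphor but is outside its binding domain → cannot satisfy Principle A.
*Tamar₄* c-commands the anaphor within its binding domain → licit binder.
*Noor₅* does not c-command the anaphor → cannot bind it.
*Freya₆* does not c-command the anaphor → cannot bind it.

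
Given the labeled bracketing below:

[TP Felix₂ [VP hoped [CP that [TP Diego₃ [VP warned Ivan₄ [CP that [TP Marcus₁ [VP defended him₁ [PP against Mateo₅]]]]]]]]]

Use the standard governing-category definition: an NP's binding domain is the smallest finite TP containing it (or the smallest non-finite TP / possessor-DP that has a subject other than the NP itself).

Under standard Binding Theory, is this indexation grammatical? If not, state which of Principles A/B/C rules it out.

Principle B

The two coindexed NPs are *Marcus₁* and *him₁*.
*him₁* is a pronoun. Its binding domain is the embedded TP, whose subject is Marcus₁.
*Marcus₁* c-commands it within that domain and carries the same index.
The pronoun is locally bound → Principle B violation.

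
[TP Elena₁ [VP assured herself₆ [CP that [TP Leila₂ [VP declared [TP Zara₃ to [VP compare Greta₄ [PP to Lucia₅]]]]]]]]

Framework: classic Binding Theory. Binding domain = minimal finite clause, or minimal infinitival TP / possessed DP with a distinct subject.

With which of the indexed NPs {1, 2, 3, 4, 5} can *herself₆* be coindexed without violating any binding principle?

{1}

*herself* is an anaphor, so Principle A applies: it must be bound in its binding domain.
Binding domain of *herself₆*: the matrix TP, whose subject is Elena₁.
*Elena₁* c-commands the anaphor within its binding domain → licit binder.
*Leila₂* does not c-command the anaphor → cannot bind it.
*Zara₃* does not c-command the anaphor → cannot bind it.
*Greta₄* does not c-command the anaphor → cannot bind it.
*Lucia₅* does not c-command the anaphor → cannot bind it.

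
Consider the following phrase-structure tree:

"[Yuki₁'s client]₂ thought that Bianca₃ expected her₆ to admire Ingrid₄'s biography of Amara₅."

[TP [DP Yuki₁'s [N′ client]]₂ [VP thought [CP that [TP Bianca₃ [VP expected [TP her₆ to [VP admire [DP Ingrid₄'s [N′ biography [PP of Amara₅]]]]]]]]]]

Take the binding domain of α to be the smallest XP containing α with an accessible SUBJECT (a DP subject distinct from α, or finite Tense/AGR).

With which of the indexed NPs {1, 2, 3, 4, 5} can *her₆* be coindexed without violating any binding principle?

{1, 2}

*her* is a pronoun, so Principle B applies: it must be free in its binding domain.
Binding domain of *her₆*: the embedded TP, whose subject is Bianca₃.
*Yuki₁* and the pronoun do not c-command one another → neither Principle B nor Principle C is at stake; coindexation permitted.
*[Yuki₁'s client]₂* c-commands the pronoun but from outside its binding domain, and is not c-commanded by it → coindexation permitted.
*Bianca₃* c-commands the pronoun within its binding domain → coindexation would violate Principle B.
*Ingrid₄*: the pronoun c-commands this R-expression → coindexation would violate Principle C on *Ingrid₄*.
*Amara₅*: the pronoun c-commands this R-expression → coindexation would violate Principle C on *Amara₅*.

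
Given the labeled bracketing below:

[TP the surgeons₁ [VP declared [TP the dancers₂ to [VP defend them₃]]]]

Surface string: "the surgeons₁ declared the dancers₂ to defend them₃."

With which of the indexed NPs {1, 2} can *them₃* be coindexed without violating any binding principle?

{1}

*them* is a pronoun, so Principle B applies: it must be free in its binding domain.
Binding domain of *them₃*: the embedded TP, whose subject is the dancers₂.
*the surgeons₁* c-commands the pronoun but from outside its binding domain, and is not c-commanded by it → coindexation permitted.
*the dancers₂* c-commands the pronoun within its binding domain → coindexation would violate Principle B.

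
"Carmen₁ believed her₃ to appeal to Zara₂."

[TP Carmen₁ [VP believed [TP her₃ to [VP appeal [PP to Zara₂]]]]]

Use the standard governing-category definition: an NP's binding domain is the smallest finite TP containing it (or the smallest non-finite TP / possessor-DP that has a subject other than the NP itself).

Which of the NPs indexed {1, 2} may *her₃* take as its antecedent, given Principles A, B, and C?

*her* is a pronoun, so Principle B applies: it must be free in its binding domain.
Binding domain of *her₃*: the matrix TP, whose subject is Carmen₁.
*Carmen₁* c-commands the pronoun within its binding domain → coindexation would violate Principle B.
*Zara₂*: the pronoun c-commands this R-expression → coindexation would violate Principle C on *Zara₂*.

none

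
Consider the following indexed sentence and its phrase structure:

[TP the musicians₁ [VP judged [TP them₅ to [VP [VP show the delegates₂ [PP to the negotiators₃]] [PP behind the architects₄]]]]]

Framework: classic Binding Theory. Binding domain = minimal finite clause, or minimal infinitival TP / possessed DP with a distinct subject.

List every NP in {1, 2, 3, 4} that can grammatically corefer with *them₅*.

*them* is a pronoun, so Principle B applies: it must be free in its binding domain.
Binding domain of *them₅*: the matrix TP, whose subject is the musicians₁.
*the musicians₁* c-commands the pronoun within its binding domain → coindexation would violate Principle B.
*the delegates₂*: the pronoun c-commands this R-expression → coindexation would violate Principle C on *the delegates₂*.
*the negotiators₃*: the pronoun c-commands this R-expression → coindexation would violate Principle C on *the negotiators₃*.
*the architects₄*: the pronoun c-commands this R-expression → coindexation would violate Principle C on *the architects₄*.

none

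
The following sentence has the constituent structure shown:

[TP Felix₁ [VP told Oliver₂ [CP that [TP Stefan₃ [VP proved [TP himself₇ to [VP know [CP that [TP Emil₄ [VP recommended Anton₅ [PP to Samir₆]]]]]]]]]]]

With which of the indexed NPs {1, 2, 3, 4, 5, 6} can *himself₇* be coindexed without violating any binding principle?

{3}

*himself* is an anaphor, so Principle A applies: it must be bound in its binding domain.
Binding domain of *himself₇*: the embedded TP, whose subject is Stefan₃.
*Felix₁* c-commands the anaphor but is outside its binding domain → cannot satisfy Principle A.
*Oliver₂* c-commands the anaphor but is outside its binding domain → cannot satisfy Principle A.
*Stefan₃* c-commands the anaphor within its binding domain → licit binder.
*Emil₄* does not c-command the anaphor → cannot bind it.
*Anton₅* does not c-command the anaphor → cannot bind it.
*Samir₆* does not c-command the anaphor → cannot bind it.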